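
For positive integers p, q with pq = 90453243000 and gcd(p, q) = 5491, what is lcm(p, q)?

16473000

gcd·lcm = product, so lcm = 90453243000/5491 = 16473000.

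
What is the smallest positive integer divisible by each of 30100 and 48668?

366226700

30100 = 2² · 5² · 7 · 43; 48668 = 2² · 23³
max exponents: 2² · 5² · 7 · 23³ · 43 = 366226700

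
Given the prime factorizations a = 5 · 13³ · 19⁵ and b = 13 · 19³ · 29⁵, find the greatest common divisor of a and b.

min exponent per shared prime: 13 · 19³ = 89167

89167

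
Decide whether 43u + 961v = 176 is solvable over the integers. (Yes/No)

gcd(43, 961): 961 = 22·43 + 15; 43 = 2·15 + 13; 15 = 1·13 + 2; 13 = 6·2 + 1; 2 = 2·1 + 0 → 1
1 divides 176, so a solution exists.

Yes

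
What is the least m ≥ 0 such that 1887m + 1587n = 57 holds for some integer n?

471

Euclid: 1887 = 1·1587 + 300; 1587 = 5·300 + 87; 300 = 3·87 + 39; 87 = 2·39 + 9; 39 = 4·9 + 3; 9 = 3·3 + 0 → gcd = 3; 57 = 3·19.
Back-substitution yields 1887·(164) + 1587·(-195) = 3, so one solution is m = 164·19 = 3116, n = -195·19 = -3705.
Solutions in m differ by 1587/3 = 529; the one in [0, 529) is 3116 mod 529 = 471.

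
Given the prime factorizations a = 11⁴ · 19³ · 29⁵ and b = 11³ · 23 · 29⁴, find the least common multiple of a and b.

47375015929422313

max exponent per prime: 11⁴ · 19³ · 23 · 29⁵ = 47375015929422313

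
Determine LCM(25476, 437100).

25476 = 2² · 3 · 11 · 193; 437100 = 2² · 3 · 5² · 31 · 47
max exponents: 2² · 3 · 5² · 11 · 31 · 47 · 193 = 927963300

927963300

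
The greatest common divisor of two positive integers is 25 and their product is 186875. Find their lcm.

7475

For any two positive integers, gcd × lcm equals their product. Hence lcm = 186875 / 25 = 7475.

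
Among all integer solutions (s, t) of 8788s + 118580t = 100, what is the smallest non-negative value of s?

Reduce mod 118580: 8788s ≡ 100 (mod 118580). With g = gcd(8788, 118580) = 4 dividing 100, divide through: 2197s ≡ 25 (mod 29645).
Since gcd(2197, 29645) = 1, s ≡ 25·(2197)⁻¹ ≡ 3090 (mod 29645). Smallest non-negative: 3090.

3090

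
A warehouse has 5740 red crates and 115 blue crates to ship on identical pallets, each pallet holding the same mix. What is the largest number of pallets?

Euclid: 5740 = 49·115 + 105; 115 = 1·105 + 10; 105 = 10·10 + 5; 10 = 2·5 + 0. Last nonzero remainder: 5.

5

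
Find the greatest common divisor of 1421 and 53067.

49

1421 = 7² · 29
53067 = 3 · 7² · 19²
Common: 7² = 49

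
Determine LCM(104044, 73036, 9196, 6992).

1113047313488

104044 = 2² · 19 · 37²; 73036 = 2² · 19 · 31²; 9196 = 2² · 11² · 19; 6992 = 2⁴ · 19 · 23
lcm takes max exponent of each prime: 2⁴ · 11² · 19 · 23 · 31² · 37² = 1113047313488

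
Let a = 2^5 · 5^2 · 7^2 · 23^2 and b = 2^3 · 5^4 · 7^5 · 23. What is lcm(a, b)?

max exponent per prime: 2^5 · 5^4 · 7^5 · 23^2 = 177818060000

177818060000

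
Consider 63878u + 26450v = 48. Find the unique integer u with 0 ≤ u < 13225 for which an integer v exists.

Euclid: 63878 = 2·26450 + 10978; 26450 = 2·10978 + 4494; 10978 = 2·4494 + 1990; 4494 = 2·1990 + 514; 1990 = 3·514 + 448; 514 = 1·448 + 66; 448 = 6·66 + 52; 66 = 1·52 + 14; 52 = 3·14 + 10; 14 = 1·10 + 4; 10 = 2·4 + 2; 4 = 2·2 + 0 → gcd = 2; 48 = 2·24.
Back-substitution yields 63878·(5609) + 26450·(-13546) = 2, so one solution is u = 5609·24 = 134616, v = -13546·24 = -325104.
Solutions in u differ by 26450/2 = 13225; the one in [0, 13225) is 134616 mod 13225 = 2366.

2366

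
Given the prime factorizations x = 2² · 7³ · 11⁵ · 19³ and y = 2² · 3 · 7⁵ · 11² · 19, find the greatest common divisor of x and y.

3154228

min exponent per shared prime: 2² · 7³ · 11² · 19 = 3154228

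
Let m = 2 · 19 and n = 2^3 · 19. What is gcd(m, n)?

min exponent per shared prime: 2 · 19 = 38

38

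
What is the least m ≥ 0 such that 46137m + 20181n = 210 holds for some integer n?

Reduce mod 20181: 46137m ≡ 210 (mod 20181). With g = gcd(46137, 20181) = 21 dividing 210, divide through: 2197m ≡ 10 (mod 961).
Since gcd(2197, 961) = 1, m ≡ 10·(2197)⁻¹ ≡ 664 (mod 961). Smallest non-negative: 664.

664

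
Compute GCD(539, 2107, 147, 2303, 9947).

49

gcd(539, 2107): 2107 = 3·539 + 490; 539 = 1·490 + 49; 490 = 10·49 + 0 → 49
gcd(49, 147): 147 = 3·49 + 0 → 49
gcd(49, 2303): 2303 = 47·49 + 0 → 49
gcd(49, 9947): 9947 = 203·49 + 0 → 49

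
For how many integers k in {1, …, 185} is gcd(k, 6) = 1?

6 = 2·3. Inclusion–exclusion on these primes:
185 − ⌊185/2⌋ − ⌊185/3⌋ + ⌊185/6⌋ = 62

62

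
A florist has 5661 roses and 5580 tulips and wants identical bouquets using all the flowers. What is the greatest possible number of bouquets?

Euclid: 5661 = 1·5580 + 81; 5580 = 68·81 + 72; 81 = 1·72 + 9; 72 = 8·9 + 0. Last nonzero remainder: 9.

9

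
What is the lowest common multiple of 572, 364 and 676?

52052

572 = 2² · 11 · 13; 364 = 2² · 7 · 13; 676 = 2² · 13²
lcm takes max exponent of each prime: 2² · 7 · 11 · 13² = 52052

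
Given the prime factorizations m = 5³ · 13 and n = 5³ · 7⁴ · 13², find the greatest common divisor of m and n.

1625

min exponent per shared prime: 5³ · 13 = 1625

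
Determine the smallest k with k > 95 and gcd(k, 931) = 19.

931 = 19·49. Any k with gcd(k, 931) = 19 is a multiple of 19, say 19s, with s coprime to 49.
Need s > 95/19, so s ≥ 6. First s ≥ 6 with gcd(s, 49) = 1 is s = 6. Thus k = 19·6 = 114.

114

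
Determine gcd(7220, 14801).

7220 = 2² · 5 · 19²
14801 = 19² · 41
Common: 19² = 361

361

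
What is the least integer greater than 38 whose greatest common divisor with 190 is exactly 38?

Multiples of 38 above 38: 38·2, 38·3, … . Need the cofactor coprime to 190/38 = 5.
Checking s = 2, 3, … the first with gcd(s, 5) = 1 is s = 2, giving 76.

76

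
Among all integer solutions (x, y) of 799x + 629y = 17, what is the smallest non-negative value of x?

Reduce mod 629: 799x ≡ 17 (mod 629). With g = gcd(799, 629) = 17 dividing 17, divide through: 47x ≡ 1 (mod 37).
Since gcd(47, 37) = 1, x ≡ 1·(47)⁻¹ ≡ 26 (mod 37). Smallest non-negative: 26.

26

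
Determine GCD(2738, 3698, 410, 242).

gcd(2738, 3698): 3698 = 1·2738 + 960; 2738 = 2·960 + 818; 960 = 1·818 + 142; 818 = 5·142 + 108; 142 = 1·108 + 34; 108 = 3·34 + 6; 34 = 5·6 + 4; 6 = 1·4 + 2; 4 = 2·2 + 0 → 2
gcd(2, 410): 410 = 205·2 + 0 → 2
gcd(2, 242): 242 = 121·2 + 0 → 2

2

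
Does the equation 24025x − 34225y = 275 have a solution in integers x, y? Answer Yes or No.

gcd(24025, 34225): 34225 = 1·24025 + 10200; 24025 = 2·10200 + 3625; 10200 = 2·3625 + 2950; 3625 = 1·2950 + 675; 2950 = 4·675 + 250; 675 = 2·250 + 175; 250 = 1·175 + 75; 175 = 2·75 + 25; 75 = 3·25 + 0 → 25
25 divides 275, so a solution exists.

Yes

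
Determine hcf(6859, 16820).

1

Euclid: 16820 = 2·6859 + 3102; 6859 = 2·3102 + 655; 3102 = 4·655 + 482; 655 = 1·482 + 173; 482 = 2·173 + 136; 173 = 1·136 + 37; 136 = 3·37 + 25; 37 = 1·25 + 12; 25 = 2·12 + 1; 12 = 12·1 + 0. Last nonzero remainder: 1.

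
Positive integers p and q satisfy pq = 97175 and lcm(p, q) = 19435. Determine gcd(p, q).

From gcd × lcm = pq: gcd = 97175 / 19435 = 5.

5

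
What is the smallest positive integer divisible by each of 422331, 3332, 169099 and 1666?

342932772

422331 = 3 · 7² · 13² · 17; 3332 = 2² · 7² · 17; 169099 = 7³ · 17 · 29; 1666 = 2 · 7² · 17
lcm takes max exponent of each prime: 2² · 3 · 7³ · 13² · 17 · 29 = 342932772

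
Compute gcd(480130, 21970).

10

Euclid: 480130 = 21·21970 + 18760; 21970 = 1·18760 + 3210; 18760 = 5·3210 + 2710; 3210 = 1·2710 + 500; 2710 = 5·500 + 210; 500 = 2·210 + 80; 210 = 2·80 + 50; 80 = 1·50 + 30; 50 = 1·30 + 20; 30 = 1·20 + 10; 20 = 2·10 + 0. Last nonzero remainder: 10.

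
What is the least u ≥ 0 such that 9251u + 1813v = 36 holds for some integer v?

Reduce mod 1813: 9251u ≡ 36 (mod 1813). With g = gcd(9251, 1813) = 1 dividing 36, divide through: 9251u ≡ 36 (mod 1813).
Since gcd(9251, 1813) = 1, u ≡ 36·(9251)⁻¹ ≡ 702 (mod 1813). Smallest non-negative: 702.

702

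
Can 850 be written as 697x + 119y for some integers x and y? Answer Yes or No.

By Bézout, 697x + 119y = 850 has integer solutions iff gcd(697, 119) | 850.
Euclid: 697 = 5·119 + 102; 119 = 1·102 + 17; 102 = 6·17 + 0. gcd = 17; 850 mod 17 = 0. Yes.

Yes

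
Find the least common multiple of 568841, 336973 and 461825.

218164744525

lcm(568841, 336973) = 568841·336973/gcd = 191684058293/637 = 300916889
lcm(300916889, 461825) = 300916889·461825/gcd = 138970942262425/637 = 218164744525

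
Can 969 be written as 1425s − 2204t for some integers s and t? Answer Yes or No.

gcd(1425, 2204): 2204 = 1·1425 + 779; 1425 = 1·779 + 646; 779 = 1·646 + 133; 646 = 4·133 + 114; 133 = 1·114 + 19; 114 = 6·19 + 0 → 19
19 divides 969, so a solution exists.

Yes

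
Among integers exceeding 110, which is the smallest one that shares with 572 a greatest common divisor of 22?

gcd(m, 572) = 22 forces 22 | m; write m = 22s. Then gcd(22s, 22·26) = 22·gcd(s, 26), so need gcd(s, 26) = 1.
22s > 110 gives s ≥ 6. The least s ≥ 6 coprime to 26 is 7, so m = 22·7 = 154.

154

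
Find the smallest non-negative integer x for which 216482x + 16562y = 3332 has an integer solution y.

Euclid: 216482 = 13·16562 + 1176; 16562 = 14·1176 + 98; 1176 = 12·98 + 0 → gcd = 98; 3332 = 98·34.
Back-substitution yields 216482·(-14) + 16562·(183) = 98, so one solution is x = -14·34 = -476, y = 183·34 = 6222.
Solutions in x differ by 16562/98 = 169; the one in [0, 169) is -476 mod 169 = 31.

31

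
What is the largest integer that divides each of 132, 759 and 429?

33

gcd(132, 759): 759 = 5·132 + 99; 132 = 1·99 + 33; 99 = 3·33 + 0 → 33
gcd(33, 429): 429 = 13·33 + 0 → 33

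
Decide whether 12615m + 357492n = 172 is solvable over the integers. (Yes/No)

By Bézout, 12615m + 357492n = 172 has integer solutions iff gcd(12615, 357492) | 172.
Euclid: 357492 = 28·12615 + 4272; 12615 = 2·4272 + 4071; 4272 = 1·4071 + 201; 4071 = 20·201 + 51; 201 = 3·51 + 48; 51 = 1·48 + 3; 48 = 16·3 + 0. gcd = 3; 172 mod 3 = 1. No.

No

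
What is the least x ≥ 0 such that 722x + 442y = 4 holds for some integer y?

Reduce mod 442: 722x ≡ 4 (mod 442). With g = gcd(722, 442) = 2 dividing 4, divide through: 361x ≡ 2 (mod 221).
Since gcd(361, 221) = 1, x ≡ 2·(361)⁻¹ ≡ 60 (mod 221). Smallest non-negative: 60.

60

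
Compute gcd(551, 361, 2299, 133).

19

551 = 19 · 29; 361 = 19²; 2299 = 11² · 19; 133 = 7 · 19
gcd takes min exponent of each prime: 19 = 19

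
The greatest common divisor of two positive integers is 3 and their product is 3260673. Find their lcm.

1086891

Since gcd(m,n)·lcm(m,n) = mn, lcm = 3260673/3 = 1086891.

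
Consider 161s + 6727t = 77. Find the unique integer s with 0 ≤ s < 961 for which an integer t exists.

Euclid: 6727 = 41·161 + 126; 161 = 1·126 + 35; 126 = 3·35 + 21; 35 = 1·21 + 14; 21 = 1·14 + 7; 14 = 2·7 + 0 → gcd = 7; 77 = 7·11.
Back-substitution yields 161·(-376) + 6727·(9) = 7, so one solution is s = -376·11 = -4136, t = 9·11 = 99.
Solutions in s differ by 6727/7 = 961; the one in [0, 961) is -4136 mod 961 = 669.

669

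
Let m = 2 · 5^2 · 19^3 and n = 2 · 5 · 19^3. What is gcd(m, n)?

68590

min exponent per shared prime: 2 · 5 · 19^3 = 68590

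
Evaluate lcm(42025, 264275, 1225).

42025 = 5² · 41²; 264275 = 5² · 11 · 31²; 1225 = 5² · 7²
lcm takes max exponent of each prime: 5² · 7² · 11 · 31² · 41² = 21768067475

21768067475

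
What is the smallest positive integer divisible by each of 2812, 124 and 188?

lcm(2812, 124) = 2812·124/gcd = 348688/4 = 87172
lcm(87172, 188) = 87172·188/gcd = 16388336/4 = 4097084

4097084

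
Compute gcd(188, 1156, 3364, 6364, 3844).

4

gcd(188, 1156): 1156 = 6·188 + 28; 188 = 6·28 + 20; 28 = 1·20 + 8; 20 = 2·8 + 4; 8 = 2·4 + 0 → 4
gcd(4, 3364): 3364 = 841·4 + 0 → 4
gcd(4, 6364): 6364 = 1591·4 + 0 → 4
gcd(4, 3844): 3844 = 961·4 + 0 → 4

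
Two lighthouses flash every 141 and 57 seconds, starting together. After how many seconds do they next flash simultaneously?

2679

gcd first: 141 = 2·57 + 27; 57 = 2·27 + 3; 27 = 9·3 + 0 → gcd = 3
lcm = 141·57/gcd = 8037/3 = 2679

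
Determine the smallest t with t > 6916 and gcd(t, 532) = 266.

gcd(t, 532) = 266 forces 266 | t; write t = 266s. Then gcd(266s, 266·2) = 266·gcd(s, 2), so need gcd(s, 2) = 1.
266s > 6916 gives s ≥ 27. The least s ≥ 27 coprime to 2 is 27, so t = 266·27 = 7182.

7182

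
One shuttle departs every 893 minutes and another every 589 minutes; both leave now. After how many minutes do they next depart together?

gcd first: 893 = 1·589 + 304; 589 = 1·304 + 285; 304 = 1·285 + 19; 285 = 15·19 + 0 → gcd = 19
lcm = 893·589/gcd = 525977/19 = 27683

27683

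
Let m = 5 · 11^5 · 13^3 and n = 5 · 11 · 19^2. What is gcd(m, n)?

min exponent per shared prime: 5 · 11 = 55

55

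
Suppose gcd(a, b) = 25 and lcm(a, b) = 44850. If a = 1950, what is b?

575

Using ab = gcd(a,b)·lcm(a,b) = 25·44850 = 1121250, we get b = 1121250/1950 = 575.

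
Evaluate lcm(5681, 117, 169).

5681 = 13 · 19 · 23; 117 = 3² · 13; 169 = 13²
lcm takes max exponent of each prime: 3² · 13² · 19 · 23 = 664677

664677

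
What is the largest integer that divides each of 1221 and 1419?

33

Euclid: 1419 = 1·1221 + 198; 1221 = 6·198 + 33; 198 = 6·33 + 0. Last nonzero remainder: 33.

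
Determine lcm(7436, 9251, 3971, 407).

83530350332

7436 = 2² · 11 · 13²; 9251 = 11 · 29²; 3971 = 11 · 19²; 407 = 11 · 37
lcm takes max exponent of each prime: 2² · 11 · 13² · 19² · 29² · 37 = 83530350332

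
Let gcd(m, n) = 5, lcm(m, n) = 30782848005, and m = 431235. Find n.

356915

m·n = gcd·lcm = 5·30782848005 = 153914240025, so n = 153914240025/431235 = 356915.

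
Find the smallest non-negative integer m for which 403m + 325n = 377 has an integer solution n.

Reduce mod 325: 403m ≡ 377 (mod 325). With g = gcd(403, 325) = 13 dividing 377, divide through: 31m ≡ 29 (mod 25).
Since gcd(31, 25) = 1, m ≡ 29·(31)⁻¹ ≡ 9 (mod 25). Smallest non-negative: 9.

9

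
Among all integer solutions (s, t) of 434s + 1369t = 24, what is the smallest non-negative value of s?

Reduce mod 1369: 434s ≡ 24 (mod 1369). With g = gcd(434, 1369) = 1 dividing 24, divide through: 434s ≡ 24 (mod 1369).
Since gcd(434, 1369) = 1, s ≡ 24·(434)⁻¹ ≡ 1041 (mod 1369). Smallest non-negative: 1041.

1041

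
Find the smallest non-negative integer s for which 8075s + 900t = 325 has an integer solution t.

Reduce mod 900: 8075s ≡ 325 (mod 900). With g = gcd(8075, 900) = 25 dividing 325, divide through: 323s ≡ 13 (mod 36).
Since gcd(323, 36) = 1, s ≡ 13·(323)⁻¹ ≡ 23 (mod 36). Smallest non-negative: 23.

23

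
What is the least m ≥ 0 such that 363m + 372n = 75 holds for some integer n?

33

gcd(363, 372) = 3 (Euclid: 372 = 1·363 + 9; 363 = 40·9 + 3; 9 = 3·3 + 0), and 3 | 75.
Extended Euclid: 363·(41) + 372·(-40) = 3. Scale by 25: m₀ = 1025.
General solution m = m₀ + 124t; reducing mod 124 gives m = 33 (and n = -32).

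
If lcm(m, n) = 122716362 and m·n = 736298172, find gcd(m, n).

6

gcd·lcm = product, so gcd = 736298172/122716362 = 6.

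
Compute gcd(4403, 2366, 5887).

gcd(4403, 2366): 4403 = 1·2366 + 2037; 2366 = 1·2037 + 329; 2037 = 6·329 + 63; 329 = 5·63 + 14; 63 = 4·14 + 7; 14 = 2·7 + 0 → 7
gcd(7, 5887): 5887 = 841·7 + 0 → 7

7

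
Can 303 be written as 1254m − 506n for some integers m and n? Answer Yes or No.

No

gcd(1254, 506): 1254 = 2·506 + 242; 506 = 2·242 + 22; 242 = 11·22 + 0 → 22
22 does not divide 303, so a solution does not exist.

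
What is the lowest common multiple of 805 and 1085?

805 = 5 · 7 · 23; 1085 = 5 · 7 · 31
max exponents: 5 · 7 · 23 · 31 = 24955

24955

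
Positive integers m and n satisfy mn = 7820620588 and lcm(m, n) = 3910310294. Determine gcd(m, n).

From gcd × lcm = mn: gcd = 7820620588 / 3910310294 = 2.

2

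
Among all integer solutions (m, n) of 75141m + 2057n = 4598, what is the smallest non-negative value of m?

8

gcd(75141, 2057) = 121 (Euclid: 75141 = 36·2057 + 1089; 2057 = 1·1089 + 968; 1089 = 1·968 + 121; 968 = 8·121 + 0), and 121 | 4598.
Extended Euclid: 75141·(2) + 2057·(-73) = 121. Scale by 38: m₀ = 76.
General solution m = m₀ + 17t; reducing mod 17 gives m = 8 (and n = -290).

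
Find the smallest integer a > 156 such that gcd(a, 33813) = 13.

169

33813 = 13·2601. Any a with gcd(a, 33813) = 13 is a multiple of 13, say 13s, with s coprime to 2601.
Need s > 156/13, so s ≥ 13. First s ≥ 13 with gcd(s, 2601) = 1 is s = 13. Thus a = 13·13 = 169.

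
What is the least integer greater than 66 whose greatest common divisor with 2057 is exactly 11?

2057 = 11·187. Any k with gcd(k, 2057) = 11 is a multiple of 11, say 11s, with s coprime to 187.
Need s > 66/11, so s ≥ 7. First s ≥ 7 with gcd(s, 187) = 1 is s = 7. Thus k = 11·7 = 77.

77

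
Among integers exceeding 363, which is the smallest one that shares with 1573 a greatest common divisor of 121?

484

Multiples of 121 above 363: 121·4, 121·5, … . Need the cofactor coprime to 1573/121 = 13.
Checking s = 4, 5, … the first with gcd(s, 13) = 1 is s = 4, giving 484.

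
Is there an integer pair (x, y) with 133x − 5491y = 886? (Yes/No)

By Bézout, 133x − 5491y = 886 has integer solutions iff gcd(133, 5491) | 886.
Euclid: 5491 = 41·133 + 38; 133 = 3·38 + 19; 38 = 2·19 + 0. gcd = 19; 886 mod 19 = 12. No.

No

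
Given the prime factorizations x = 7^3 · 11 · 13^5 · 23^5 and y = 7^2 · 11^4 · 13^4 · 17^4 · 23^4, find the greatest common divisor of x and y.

4307978413739

min exponent per shared prime: 7^2 · 11 · 13^4 · 23^4 = 4307978413739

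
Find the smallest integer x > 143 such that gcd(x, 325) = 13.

Multiples of 13 above 143: 13·12, 13·13, … . Need the cofactor coprime to 325/13 = 25.
Checking s = 12, 13, … the first with gcd(s, 25) = 1 is s = 12, giving 156.

156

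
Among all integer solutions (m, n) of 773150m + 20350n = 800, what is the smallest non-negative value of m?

Euclid: 773150 = 37·20350 + 20200; 20350 = 1·20200 + 150; 20200 = 134·150 + 100; 150 = 1·100 + 50; 100 = 2·50 + 0 → gcd = 50; 800 = 50·16.
Back-substitution yields 773150·(-136) + 20350·(5167) = 50, so one solution is m = -136·16 = -2176, n = 5167·16 = 82672.
Solutions in m differ by 20350/50 = 407; the one in [0, 407) is -2176 mod 407 = 266.

266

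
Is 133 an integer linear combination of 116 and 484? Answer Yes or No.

By Bézout, 116u − 484v = 133 has integer solutions iff gcd(116, 484) | 133.
Euclid: 484 = 4·116 + 20; 116 = 5·20 + 16; 20 = 1·16 + 4; 16 = 4·4 + 0. gcd = 4; 133 mod 4 = 1. No.

No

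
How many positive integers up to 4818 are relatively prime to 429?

2695

Prime factors of 429: 3, 11, 13. Count integers ≤ 4818 divisible by none of them.
By inclusion–exclusion: 4818 − ⌊4818/3⌋ − ⌊4818/11⌋ − ⌊4818/13⌋ + ⌊4818/33⌋ + ⌊4818/39⌋ + ⌊4818/143⌋ − ⌊4818/429⌋ = 2695.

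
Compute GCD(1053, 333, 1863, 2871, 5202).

9

1053 = 3⁴ · 13; 333 = 3² · 37; 1863 = 3⁴ · 23; 2871 = 3² · 11 · 29; 5202 = 2 · 3² · 17²
gcd takes min exponent of each prime: 3² = 9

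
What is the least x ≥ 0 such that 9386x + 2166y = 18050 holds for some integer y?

1

gcd(9386, 2166) = 722 (Euclid: 9386 = 4·2166 + 722; 2166 = 3·722 + 0), and 722 | 18050.
Extended Euclid: 9386·(1) + 2166·(-4) = 722. Scale by 25: x₀ = 25.
General solution x = x₀ + 3t; reducing mod 3 gives x = 1 (and y = 4).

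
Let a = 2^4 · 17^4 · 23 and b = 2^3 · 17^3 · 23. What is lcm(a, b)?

max exponent per prime: 2^4 · 17^4 · 23 = 30735728

30735728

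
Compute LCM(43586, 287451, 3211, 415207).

43586 = 2 · 19 · 31 · 37; 287451 = 3² · 19 · 41²; 3211 = 13² · 19; 415207 = 13 · 19 · 41²
lcm takes max exponent of each prime: 2 · 3² · 13² · 19 · 31 · 37 · 41² = 111440728386

111440728386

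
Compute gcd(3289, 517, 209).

11

3289 = 11 · 13 · 23; 517 = 11 · 47; 209 = 11 · 19
gcd takes min exponent of each prime: 11 = 11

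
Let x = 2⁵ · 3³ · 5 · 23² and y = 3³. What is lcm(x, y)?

max exponent per prime: 2⁵ · 3³ · 5 · 23² = 2285280

2285280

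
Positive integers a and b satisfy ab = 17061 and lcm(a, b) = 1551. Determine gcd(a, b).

From gcd × lcm = ab: gcd = 17061 / 1551 = 11.

11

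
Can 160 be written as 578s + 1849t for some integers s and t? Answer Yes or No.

Yes

gcd(578, 1849): 1849 = 3·578 + 115; 578 = 5·115 + 3; 115 = 38·3 + 1; 3 = 3·1 + 0 → 1
1 divides 160, so a solution exists.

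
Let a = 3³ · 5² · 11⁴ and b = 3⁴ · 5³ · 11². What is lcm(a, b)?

148240125

max exponent per prime: 3⁴ · 5³ · 11⁴ = 148240125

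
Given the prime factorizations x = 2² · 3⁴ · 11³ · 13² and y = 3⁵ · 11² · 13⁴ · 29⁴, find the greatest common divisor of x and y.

min exponent per shared prime: 3⁴ · 11² · 13² = 1656369

1656369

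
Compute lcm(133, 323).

2261

133 = 7 · 19; 323 = 17 · 19
max exponents: 7 · 17 · 19 = 2261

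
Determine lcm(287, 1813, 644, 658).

lcm(287, 1813) = 287·1813/gcd = 520331/7 = 74333
lcm(74333, 644) = 74333·644/gcd = 47870452/7 = 6838636
lcm(6838636, 658) = 6838636·658/gcd = 4499822488/14 = 321415892

321415892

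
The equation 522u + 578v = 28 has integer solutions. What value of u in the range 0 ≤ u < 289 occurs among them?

144

Euclid: 578 = 1·522 + 56; 522 = 9·56 + 18; 56 = 3·18 + 2; 18 = 9·2 + 0 → gcd = 2; 28 = 2·14.
Back-substitution yields 522·(-31) + 578·(28) = 2, so one solution is u = -31·14 = -434, v = 28·14 = 392.
Solutions in u differ by 578/2 = 289; the one in [0, 289) is -434 mod 289 = 144.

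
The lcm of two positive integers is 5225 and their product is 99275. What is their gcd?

19

gcd·lcm = product, so gcd = 99275/5225 = 19.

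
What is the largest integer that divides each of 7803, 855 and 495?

gcd(7803, 855): 7803 = 9·855 + 108; 855 = 7·108 + 99; 108 = 1·99 + 9; 99 = 11·9 + 0 → 9
gcd(9, 495): 495 = 55·9 + 0 → 9

9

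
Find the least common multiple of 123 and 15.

gcd first: 123 = 8·15 + 3; 15 = 5·3 + 0 → gcd = 3
lcm = 123·15/gcd = 1845/3 = 615

615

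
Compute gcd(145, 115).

5

Euclid: 145 = 1·115 + 30; 115 = 3·30 + 25; 30 = 1·25 + 5; 25 = 5·5 + 0. Last nonzero remainder: 5.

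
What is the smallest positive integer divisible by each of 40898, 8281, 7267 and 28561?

14563082534

lcm(40898, 8281) = 40898·8281/gcd = 338676338/169 = 2004002
lcm(2004002, 7267) = 2004002·7267/gcd = 14563082534/169 = 86172086
lcm(86172086, 28561) = 86172086·28561/gcd = 2461160948246/169 = 14563082534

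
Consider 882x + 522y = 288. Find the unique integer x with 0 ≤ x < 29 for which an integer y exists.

gcd(882, 522) = 18 (Euclid: 882 = 1·522 + 360; 522 = 1·360 + 162; 360 = 2·162 + 36; 162 = 4·36 + 18; 36 = 2·18 + 0), and 18 | 288.
Extended Euclid: 882·(-13) + 522·(22) = 18. Scale by 16: x₀ = -208.
General solution x = x₀ + 29t; reducing mod 29 gives x = 24 (and y = -40).

24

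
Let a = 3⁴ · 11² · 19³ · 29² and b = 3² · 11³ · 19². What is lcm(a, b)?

621899020809

max exponent per prime: 3⁴ · 11³ · 19³ · 29² = 621899020809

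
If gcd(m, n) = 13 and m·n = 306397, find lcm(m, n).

23569

Since gcd(m,n)·lcm(m,n) = mn, lcm = 306397/13 = 23569.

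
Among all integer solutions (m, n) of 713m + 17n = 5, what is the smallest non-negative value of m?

Euclid: 713 = 41·17 + 16; 17 = 1·16 + 1; 16 = 16·1 + 0 → gcd = 1; 5 = 1·5.
Back-substitution yields 713·(-1) + 17·(42) = 1, so one solution is m = -1·5 = -5, n = 42·5 = 210.
Solutions in m differ by 17/1 = 17; the one in [0, 17) is -5 mod 17 = 12.

12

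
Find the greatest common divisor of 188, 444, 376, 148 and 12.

4

188 = 2² · 47; 444 = 2² · 3 · 37; 376 = 2³ · 47; 148 = 2² · 37; 12 = 2² · 3
gcd takes min exponent of each prime: 2² = 4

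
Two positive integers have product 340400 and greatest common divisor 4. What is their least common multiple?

85100

For any two positive integers, gcd × lcm equals their product. Hence lcm = 340400 / 4 = 85100.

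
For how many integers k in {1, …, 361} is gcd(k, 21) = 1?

207

21 = 3·7. Inclusion–exclusion on these primes:
361 − ⌊361/3⌋ − ⌊361/7⌋ + ⌊361/21⌋ = 207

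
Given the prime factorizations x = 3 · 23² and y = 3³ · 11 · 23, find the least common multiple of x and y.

157113

max exponent per prime: 3³ · 11 · 23² = 157113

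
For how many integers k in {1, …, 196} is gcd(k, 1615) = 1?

140

1615 = 5·17·19. Inclusion–exclusion on these primes:
196 − ⌊196/5⌋ − ⌊196/17⌋ − ⌊196/19⌋ + ⌊196/85⌋ + ⌊196/95⌋ + ⌊196/323⌋ − ⌊196/1615⌋ = 140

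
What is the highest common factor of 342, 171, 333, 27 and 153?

9

342 = 2 · 3² · 19; 171 = 3² · 19; 333 = 3² · 37; 27 = 3³; 153 = 3² · 17
gcd takes min exponent of each prime: 3² = 9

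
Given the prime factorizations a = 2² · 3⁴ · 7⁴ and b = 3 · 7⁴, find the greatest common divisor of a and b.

min exponent per shared prime: 3 · 7⁴ = 7203

7203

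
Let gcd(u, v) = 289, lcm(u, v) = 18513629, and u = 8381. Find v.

u·v = gcd·lcm = 289·18513629 = 5350438781, so v = 5350438781/8381 = 638401.

638401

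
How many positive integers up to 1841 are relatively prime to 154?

717

154 = 2·7·11. Inclusion–exclusion on these primes:
1841 − ⌊1841/2⌋ − ⌊1841/7⌋ − ⌊1841/11⌋ + ⌊1841/14⌋ + ⌊1841/22⌋ + ⌊1841/77⌋ − ⌊1841/154⌋ = 717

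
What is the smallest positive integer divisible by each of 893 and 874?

41078

893 = 19 · 47; 874 = 2 · 19 · 23
max exponents: 2 · 19 · 23 · 47 = 41078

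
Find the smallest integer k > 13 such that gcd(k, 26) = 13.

39

Multiples of 13 above 13: 13·2, 13·3, … . Need the cofactor coprime to 26/13 = 2.
Checking s = 2, 3, … the first with gcd(s, 2) = 1 is s = 3, giving 39.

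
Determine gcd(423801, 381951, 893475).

gcd(423801, 381951): 423801 = 1·381951 + 41850; 381951 = 9·41850 + 5301; 41850 = 7·5301 + 4743; 5301 = 1·4743 + 558; 4743 = 8·558 + 279; 558 = 2·279 + 0 → 279
gcd(279, 893475): 893475 = 3202·279 + 117; 279 = 2·117 + 45; 117 = 2·45 + 27; 45 = 1·27 + 18; 27 = 1·18 + 9; 18 = 2·9 + 0 → 9

9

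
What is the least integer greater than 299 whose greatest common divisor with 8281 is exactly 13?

312

Multiples of 13 above 299: 13·24, 13·25, … . Need the cofactor coprime to 8281/13 = 637.
Checking s = 24, 25, … the first with gcd(s, 637) = 1 is s = 24, giving 312.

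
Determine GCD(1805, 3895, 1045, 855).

95

1805 = 5 · 19²; 3895 = 5 · 19 · 41; 1045 = 5 · 11 · 19; 855 = 3² · 5 · 19
gcd takes min exponent of each prime: 5 · 19 = 95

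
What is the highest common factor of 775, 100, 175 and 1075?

gcd(775, 100): 775 = 7·100 + 75; 100 = 1·75 + 25; 75 = 3·25 + 0 → 25
gcd(25, 175): 175 = 7·25 + 0 → 25
gcd(25, 1075): 1075 = 43·25 + 0 → 25

25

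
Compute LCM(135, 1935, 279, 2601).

52006995

lcm(135, 1935) = 135·1935/gcd = 261225/45 = 5805
lcm(5805, 279) = 5805·279/gcd = 1619595/9 = 179955
lcm(179955, 2601) = 179955·2601/gcd = 468062955/9 = 52006995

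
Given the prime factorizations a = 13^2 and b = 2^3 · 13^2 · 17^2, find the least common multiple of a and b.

max exponent per prime: 2^3 · 13^2 · 17^2 = 390728

390728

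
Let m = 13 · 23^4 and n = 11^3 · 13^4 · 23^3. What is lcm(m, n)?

10638069144131

max exponent per prime: 11^3 · 13^4 · 23^4 = 10638069144131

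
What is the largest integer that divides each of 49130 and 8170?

49130 = 2 · 5 · 17³
8170 = 2 · 5 · 19 · 43
Common: 2 · 5 = 10

10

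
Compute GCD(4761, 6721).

Euclid: 6721 = 1·4761 + 1960; 4761 = 2·1960 + 841; 1960 = 2·841 + 278; 841 = 3·278 + 7; 278 = 39·7 + 5; 7 = 1·5 + 2; 5 = 2·2 + 1; 2 = 2·1 + 0. Last nonzero remainder: 1.

1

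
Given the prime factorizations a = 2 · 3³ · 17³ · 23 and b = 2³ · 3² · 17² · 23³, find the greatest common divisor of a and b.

119646

min exponent per shared prime: 2 · 3² · 17² · 23 = 119646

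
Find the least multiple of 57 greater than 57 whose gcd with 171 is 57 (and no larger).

114

Multiples of 57 above 57: 57·2, 57·3, … . Need the cofactor coprime to 171/57 = 3.
Checking s = 2, 3, … the first with gcd(s, 3) = 1 is s = 2, giving 114.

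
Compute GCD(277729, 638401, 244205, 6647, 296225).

289

277729 = 17² · 31²; 638401 = 17² · 47²; 244205 = 5 · 13² · 17²; 6647 = 17² · 23; 296225 = 5² · 17² · 41
gcd takes min exponent of each prime: 17² = 289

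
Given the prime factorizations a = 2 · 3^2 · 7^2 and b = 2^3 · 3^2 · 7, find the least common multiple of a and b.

max exponent per prime: 2^3 · 3^2 · 7^2 = 3528

3528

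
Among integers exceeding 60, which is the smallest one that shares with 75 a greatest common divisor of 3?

Multiples of 3 above 60: 3·21, 3·22, … . Need the cofactor coprime to 75/3 = 25.
Checking s = 21, 22, … the first with gcd(s, 25) = 1 is s = 21, giving 63.

63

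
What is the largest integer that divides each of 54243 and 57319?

1

Euclid: 57319 = 1·54243 + 3076; 54243 = 17·3076 + 1951; 3076 = 1·1951 + 1125; 1951 = 1·1125 + 826; 1125 = 1·826 + 299; 826 = 2·299 + 228; 299 = 1·228 + 71; 228 = 3·71 + 15; 71 = 4·15 + 11; 15 = 1·11 + 4; 11 = 2·4 + 3; 4 = 1·3 + 1; 3 = 3·1 + 0. Last nonzero remainder: 1.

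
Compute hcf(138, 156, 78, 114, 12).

6

gcd(138, 156): 156 = 1·138 + 18; 138 = 7·18 + 12; 18 = 1·12 + 6; 12 = 2·6 + 0 → 6
gcd(6, 78): 78 = 13·6 + 0 → 6
gcd(6, 114): 114 = 19·6 + 0 → 6
gcd(6, 12): 12 = 2·6 + 0 → 6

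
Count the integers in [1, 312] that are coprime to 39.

Prime factors of 39: 3, 13. Count integers ≤ 312 divisible by none of them.
By inclusion–exclusion: 312 − ⌊312/3⌋ − ⌊312/13⌋ + ⌊312/39⌋ = 192.

192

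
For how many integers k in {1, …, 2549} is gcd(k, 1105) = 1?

1105 = 5·13·17. Inclusion–exclusion on these primes:
2549 − ⌊2549/5⌋ − ⌊2549/13⌋ − ⌊2549/17⌋ + ⌊2549/65⌋ + ⌊2549/85⌋ + ⌊2549/221⌋ − ⌊2549/1105⌋ = 1772

1772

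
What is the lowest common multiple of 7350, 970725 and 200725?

7350 = 2 · 3 · 5² · 7²; 970725 = 3 · 5² · 7 · 43²; 200725 = 5² · 7 · 31 · 37
lcm takes max exponent of each prime: 2 · 3 · 5² · 7² · 31 · 37 · 43² = 15587902050

15587902050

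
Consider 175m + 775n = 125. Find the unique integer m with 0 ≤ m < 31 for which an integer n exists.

14

gcd(175, 775) = 25 (Euclid: 775 = 4·175 + 75; 175 = 2·75 + 25; 75 = 3·25 + 0), and 25 | 125.
Extended Euclid: 175·(9) + 775·(-2) = 25. Scale by 5: m₀ = 45.
General solution m = m₀ + 31t; reducing mod 31 gives m = 14 (and n = -3).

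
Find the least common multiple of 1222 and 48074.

1222 = 2 · 13 · 47; 48074 = 2 · 13 · 43²
max exponents: 2 · 13 · 43² · 47 = 2259478

2259478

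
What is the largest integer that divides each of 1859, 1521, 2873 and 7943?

169

1859 = 11 · 13²; 1521 = 3² · 13²; 2873 = 13² · 17; 7943 = 13² · 47
gcd takes min exponent of each prime: 13² = 169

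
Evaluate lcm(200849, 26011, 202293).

200849 = 11 · 19 · 31²; 26011 = 19 · 37²; 202293 = 3² · 7 · 13² · 19
lcm takes max exponent of each prime: 3² · 7 · 11 · 13² · 19 · 31² · 37² = 2927523405807

2927523405807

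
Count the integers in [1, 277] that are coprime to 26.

128

26 = 2·13. Inclusion–exclusion on these primes:
277 − ⌊277/2⌋ − ⌊277/13⌋ + ⌊277/26⌋ = 128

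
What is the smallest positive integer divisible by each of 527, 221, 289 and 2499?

17120649

527 = 17 · 31; 221 = 13 · 17; 289 = 17²; 2499 = 3 · 7² · 17
lcm takes max exponent of each prime: 3 · 7² · 13 · 17² · 31 = 17120649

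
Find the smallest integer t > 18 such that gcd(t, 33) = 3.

gcd(t, 33) = 3 forces 3 | t; write t = 3s. Then gcd(3s, 3·11) = 3·gcd(s, 11), so need gcd(s, 11) = 1.
3s > 18 gives s ≥ 7. The least s ≥ 7 coprime to 11 is 7, so t = 3·7 = 21.

21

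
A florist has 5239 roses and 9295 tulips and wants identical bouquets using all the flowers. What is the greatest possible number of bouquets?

Euclid: 9295 = 1·5239 + 4056; 5239 = 1·4056 + 1183; 4056 = 3·1183 + 507; 1183 = 2·507 + 169; 507 = 3·169 + 0. Last nonzero remainder: 169.

169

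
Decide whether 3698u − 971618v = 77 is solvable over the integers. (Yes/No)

No

gcd(3698, 971618): 971618 = 262·3698 + 2742; 3698 = 1·2742 + 956; 2742 = 2·956 + 830; 956 = 1·830 + 126; 830 = 6·126 + 74; 126 = 1·74 + 52; 74 = 1·52 + 22; 52 = 2·22 + 8; 22 = 2·8 + 6; 8 = 1·6 + 2; 6 = 3·2 + 0 → 2
2 does not divide 77, so a solution does not exist.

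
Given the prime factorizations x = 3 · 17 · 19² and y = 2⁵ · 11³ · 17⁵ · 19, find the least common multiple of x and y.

max exponent per prime: 2⁵ · 3 · 11³ · 17⁵ · 19² = 65493936939552

65493936939552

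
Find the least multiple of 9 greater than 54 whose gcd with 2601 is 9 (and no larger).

gcd(x, 2601) = 9 forces 9 | x; write x = 9s. Then gcd(9s, 9·289) = 9·gcd(s, 289), so need gcd(s, 289) = 1.
9s > 54 gives s ≥ 7. The least s ≥ 7 coprime to 289 is 7, so x = 9·7 = 63.

63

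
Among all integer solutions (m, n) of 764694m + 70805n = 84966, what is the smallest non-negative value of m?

4

Reduce mod 70805: 764694m ≡ 84966 (mod 70805). With g = gcd(764694, 70805) = 14161 dividing 84966, divide through: 54m ≡ 6 (mod 5).
Since gcd(54, 5) = 1, m ≡ 6·(54)⁻¹ ≡ 4 (mod 5). Smallest non-negative: 4.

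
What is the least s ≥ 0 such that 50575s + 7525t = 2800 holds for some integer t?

13

Euclid: 50575 = 6·7525 + 5425; 7525 = 1·5425 + 2100; 5425 = 2·2100 + 1225; 2100 = 1·1225 + 875; 1225 = 1·875 + 350; 875 = 2·350 + 175; 350 = 2·175 + 0 → gcd = 175; 2800 = 175·16.
Back-substitution yields 50575·(-18) + 7525·(121) = 175, so one solution is s = -18·16 = -288, t = 121·16 = 1936.
Solutions in s differ by 7525/175 = 43; the one in [0, 43) is -288 mod 43 = 13.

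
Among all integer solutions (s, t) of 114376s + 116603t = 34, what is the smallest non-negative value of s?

2775

Reduce mod 116603: 114376s ≡ 34 (mod 116603). With g = gcd(114376, 116603) = 17 dividing 34, divide through: 6728s ≡ 2 (mod 6859).
Since gcd(6728, 6859) = 1, s ≡ 2·(6728)⁻¹ ≡ 2775 (mod 6859). Smallest non-negative: 2775.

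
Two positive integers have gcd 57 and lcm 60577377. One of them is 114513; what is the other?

Using uv = gcd(u,v)·lcm(u,v) = 57·60577377 = 3452910489, we get v = 3452910489/114513 = 30153.

30153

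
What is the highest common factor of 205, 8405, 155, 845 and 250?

5

205 = 5 · 41; 8405 = 5 · 41²; 155 = 5 · 31; 845 = 5 · 13²; 250 = 2 · 5³
gcd takes min exponent of each prime: 5 = 5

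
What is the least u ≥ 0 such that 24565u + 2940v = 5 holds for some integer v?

377

Euclid: 24565 = 8·2940 + 1045; 2940 = 2·1045 + 850; 1045 = 1·850 + 195; 850 = 4·195 + 70; 195 = 2·70 + 55; 70 = 1·55 + 15; 55 = 3·15 + 10; 15 = 1·10 + 5; 10 = 2·5 + 0 → gcd = 5; 5 = 5·1.
Back-substitution yields 24565·(-211) + 2940·(1763) = 5, so one solution is u = -211·1 = -211, v = 1763·1 = 1763.
Solutions in u differ by 2940/5 = 588; the one in [0, 588) is -211 mod 588 = 377.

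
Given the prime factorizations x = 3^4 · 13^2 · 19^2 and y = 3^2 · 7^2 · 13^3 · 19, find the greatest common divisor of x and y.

28899

min exponent per shared prime: 3^2 · 13^2 · 19 = 28899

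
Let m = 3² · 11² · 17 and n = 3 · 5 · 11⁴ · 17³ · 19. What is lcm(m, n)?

61501204215

max exponent per prime: 3² · 5 · 11⁴ · 17³ · 19 = 61501204215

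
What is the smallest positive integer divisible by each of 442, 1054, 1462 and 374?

lcm(442, 1054) = 442·1054/gcd = 465868/34 = 13702
lcm(13702, 1462) = 13702·1462/gcd = 20032324/34 = 589186
lcm(589186, 374) = 589186·374/gcd = 220355564/34 = 6481046

6481046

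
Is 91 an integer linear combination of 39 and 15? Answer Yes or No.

No

gcd(39, 15): 39 = 2·15 + 9; 15 = 1·9 + 6; 9 = 1·6 + 3; 6 = 2·3 + 0 → 3
3 does not divide 91, so a solution does not exist.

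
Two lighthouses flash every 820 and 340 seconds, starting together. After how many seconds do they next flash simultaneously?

13940

gcd first: 820 = 2·340 + 140; 340 = 2·140 + 60; 140 = 2·60 + 20; 60 = 3·20 + 0 → gcd = 20
lcm = 820·340/gcd = 278800/20 = 13940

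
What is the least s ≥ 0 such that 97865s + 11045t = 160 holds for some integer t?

1463

gcd(97865, 11045) = 5 (Euclid: 97865 = 8·11045 + 9505; 11045 = 1·9505 + 1540; 9505 = 6·1540 + 265; 1540 = 5·265 + 215; 265 = 1·215 + 50; 215 = 4·50 + 15; 50 = 3·15 + 5; 15 = 3·5 + 0), and 5 | 160.
Extended Euclid: 97865·(667) + 11045·(-5910) = 5. Scale by 32: s₀ = 21344.
General solution s = s₀ + 2209k; reducing mod 2209 gives s = 1463 (and t = -12963).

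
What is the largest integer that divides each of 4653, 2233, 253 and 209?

gcd(4653, 2233): 4653 = 2·2233 + 187; 2233 = 11·187 + 176; 187 = 1·176 + 11; 176 = 16·11 + 0 → 11
gcd(11, 253): 253 = 23·11 + 0 → 11
gcd(11, 209): 209 = 19·11 + 0 → 11

11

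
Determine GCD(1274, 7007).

637

Euclid: 7007 = 5·1274 + 637; 1274 = 2·637 + 0. Last nonzero remainder: 637.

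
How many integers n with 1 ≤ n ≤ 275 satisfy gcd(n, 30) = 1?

73

Prime factors of 30: 2, 3, 5. Count integers ≤ 275 divisible by none of them.
By inclusion–exclusion: 275 − ⌊275/2⌋ − ⌊275/3⌋ − ⌊275/5⌋ + ⌊275/6⌋ + ⌊275/10⌋ + ⌊275/15⌋ − ⌊275/30⌋ = 73.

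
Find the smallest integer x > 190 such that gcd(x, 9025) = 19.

209

gcd(x, 9025) = 19 forces 19 | x; write x = 19s. Then gcd(19s, 19·475) = 19·gcd(s, 475), so need gcd(s, 475) = 1.
19s > 190 gives s ≥ 11. The least s ≥ 11 coprime to 475 is 11, so x = 19·11 = 209.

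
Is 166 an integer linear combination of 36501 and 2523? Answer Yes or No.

No

By Bézout, 36501u − 2523v = 166 has integer solutions iff gcd(36501, 2523) | 166.
Euclid: 36501 = 14·2523 + 1179; 2523 = 2·1179 + 165; 1179 = 7·165 + 24; 165 = 6·24 + 21; 24 = 1·21 + 3; 21 = 7·3 + 0. gcd = 3; 166 mod 3 = 1. No.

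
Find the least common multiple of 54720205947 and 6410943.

322137852409989

54720205947 = 3² · 11² · 23² · 43 · 47²; 6410943 = 3² · 7 · 11² · 29²
max exponents: 3² · 7 · 11² · 23² · 29² · 43 · 47² = 322137852409989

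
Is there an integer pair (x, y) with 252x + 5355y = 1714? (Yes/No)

No

gcd(252, 5355): 5355 = 21·252 + 63; 252 = 4·63 + 0 → 63
63 does not divide 1714, so a solution does not exist.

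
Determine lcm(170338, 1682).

170338 = 2 · 7 · 23³; 1682 = 2 · 29²
max exponents: 2 · 7 · 23³ · 29² = 143254258

143254258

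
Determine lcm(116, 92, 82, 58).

116 = 2² · 29; 92 = 2² · 23; 82 = 2 · 41; 58 = 2 · 29
lcm takes max exponent of each prime: 2² · 23 · 29 · 41 = 109388

109388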